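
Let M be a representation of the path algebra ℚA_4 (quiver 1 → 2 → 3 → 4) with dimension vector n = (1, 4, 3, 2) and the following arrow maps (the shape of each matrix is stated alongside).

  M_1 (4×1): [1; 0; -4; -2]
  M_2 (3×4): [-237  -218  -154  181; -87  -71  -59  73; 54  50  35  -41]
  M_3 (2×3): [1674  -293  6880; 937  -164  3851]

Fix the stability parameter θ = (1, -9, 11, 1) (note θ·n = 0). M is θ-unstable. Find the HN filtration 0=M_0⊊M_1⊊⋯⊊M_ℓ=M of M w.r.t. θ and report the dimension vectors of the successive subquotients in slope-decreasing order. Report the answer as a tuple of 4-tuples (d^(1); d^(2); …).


Interval decomposition of M: I[1,4], I[2,2], I[2,3], I[2,4].
HN type (ℓ=4): μ^(1)=11; μ^(2)=6; μ^(3)=-4; μ^(4)=-9

((0, 0, 1, 0); (0, 0, 2, 2); (1, 1, 0, 0); (0, 3, 0, 0))


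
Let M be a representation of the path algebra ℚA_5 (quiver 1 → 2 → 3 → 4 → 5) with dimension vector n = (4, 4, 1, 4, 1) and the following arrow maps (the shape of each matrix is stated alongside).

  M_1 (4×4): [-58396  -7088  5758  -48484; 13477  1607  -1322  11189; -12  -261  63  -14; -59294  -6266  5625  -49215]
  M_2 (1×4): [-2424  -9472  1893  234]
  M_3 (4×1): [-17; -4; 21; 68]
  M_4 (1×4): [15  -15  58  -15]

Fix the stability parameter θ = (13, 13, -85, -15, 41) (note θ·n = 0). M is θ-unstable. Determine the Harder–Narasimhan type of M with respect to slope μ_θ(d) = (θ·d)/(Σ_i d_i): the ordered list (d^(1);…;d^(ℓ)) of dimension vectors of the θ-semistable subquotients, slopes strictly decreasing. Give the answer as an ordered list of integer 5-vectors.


Interval decomposition of M: I[1,2]^3, I[1,5], I[4,4]^3.
HN type (ℓ=4): μ^(1)=41; μ^(2)=13; μ^(3)=-15; μ^(4)=-59/3

((0, 0, 0, 0, 1); (3, 3, 0, 0, 0); (0, 0, 0, 4, 0); (1, 1, 1, 0, 0))


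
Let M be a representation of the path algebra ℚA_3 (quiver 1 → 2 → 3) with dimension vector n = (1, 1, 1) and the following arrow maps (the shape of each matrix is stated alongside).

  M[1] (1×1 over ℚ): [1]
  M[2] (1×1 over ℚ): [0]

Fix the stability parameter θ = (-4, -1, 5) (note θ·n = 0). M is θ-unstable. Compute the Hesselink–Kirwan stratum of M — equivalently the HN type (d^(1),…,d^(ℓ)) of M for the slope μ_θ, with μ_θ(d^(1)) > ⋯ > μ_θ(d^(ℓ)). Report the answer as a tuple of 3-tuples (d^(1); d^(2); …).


Via rank(M_{q-1}∘⋯∘M_p): M ≅ I[1,2], I[3,3].
μ_θ-semistable layers: μ^(1)=5; μ^(2)=-1; μ^(3)=-4

((0, 0, 1); (0, 1, 0); (1, 0, 0))


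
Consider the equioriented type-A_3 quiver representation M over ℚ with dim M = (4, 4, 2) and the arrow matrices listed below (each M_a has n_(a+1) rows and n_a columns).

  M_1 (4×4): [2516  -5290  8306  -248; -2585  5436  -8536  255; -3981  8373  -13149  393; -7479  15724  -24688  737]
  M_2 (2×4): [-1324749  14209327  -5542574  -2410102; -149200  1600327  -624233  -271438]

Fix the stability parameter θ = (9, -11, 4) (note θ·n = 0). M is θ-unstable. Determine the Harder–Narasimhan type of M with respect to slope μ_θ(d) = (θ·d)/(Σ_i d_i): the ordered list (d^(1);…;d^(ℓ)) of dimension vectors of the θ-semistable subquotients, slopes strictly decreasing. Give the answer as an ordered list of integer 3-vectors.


Via rank(M_{q-1}∘⋯∘M_p): M ≅ I[1,1]^2, I[1,3]^2, I[2,2]^2.
μ_θ-semistable layers: μ^(1)=9; μ^(2)=4; μ^(3)=-1; μ^(4)=-11

((2, 0, 0); (0, 0, 2); (2, 2, 0); (0, 2, 0))


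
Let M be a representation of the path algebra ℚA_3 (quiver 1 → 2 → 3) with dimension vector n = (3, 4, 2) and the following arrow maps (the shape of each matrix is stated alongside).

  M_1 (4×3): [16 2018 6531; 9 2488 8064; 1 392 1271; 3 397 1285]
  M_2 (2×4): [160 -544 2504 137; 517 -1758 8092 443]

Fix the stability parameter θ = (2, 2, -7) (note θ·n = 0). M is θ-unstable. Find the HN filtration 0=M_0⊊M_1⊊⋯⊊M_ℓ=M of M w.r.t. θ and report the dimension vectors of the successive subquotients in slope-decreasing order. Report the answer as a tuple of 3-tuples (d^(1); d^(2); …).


Via rank(M_{q-1}∘⋯∘M_p): M ≅ I[1,2], I[1,3]^2, I[2,2].
μ_θ-semistable layers: μ^(1)=2; μ^(2)=-1

((1, 2, 0); (2, 2, 2))


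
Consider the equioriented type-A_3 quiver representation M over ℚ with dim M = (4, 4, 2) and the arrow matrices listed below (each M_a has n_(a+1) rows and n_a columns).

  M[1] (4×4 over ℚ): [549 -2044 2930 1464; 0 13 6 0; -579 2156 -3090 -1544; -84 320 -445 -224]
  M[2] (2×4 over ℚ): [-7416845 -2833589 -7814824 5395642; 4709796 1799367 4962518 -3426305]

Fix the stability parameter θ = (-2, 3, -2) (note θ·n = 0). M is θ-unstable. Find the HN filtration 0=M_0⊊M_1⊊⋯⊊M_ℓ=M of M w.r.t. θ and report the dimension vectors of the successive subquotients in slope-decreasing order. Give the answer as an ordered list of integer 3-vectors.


Interval decomposition of M: I[1,1], I[1,2], I[1,3]^2, I[2,2].
HN type (ℓ=3): μ^(1)=3; μ^(2)=1/2; μ^(3)=-2

((0, 2, 0); (0, 2, 2); (4, 0, 0))


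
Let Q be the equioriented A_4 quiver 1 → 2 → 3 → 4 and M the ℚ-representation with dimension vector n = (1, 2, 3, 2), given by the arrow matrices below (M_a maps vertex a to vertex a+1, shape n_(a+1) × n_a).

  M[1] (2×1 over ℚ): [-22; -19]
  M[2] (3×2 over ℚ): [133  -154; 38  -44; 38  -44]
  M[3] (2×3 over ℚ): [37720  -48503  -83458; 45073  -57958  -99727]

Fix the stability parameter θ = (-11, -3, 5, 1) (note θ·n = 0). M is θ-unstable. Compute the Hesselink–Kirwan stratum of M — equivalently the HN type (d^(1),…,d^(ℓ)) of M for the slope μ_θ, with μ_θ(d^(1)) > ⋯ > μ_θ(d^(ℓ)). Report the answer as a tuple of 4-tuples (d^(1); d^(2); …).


Barcode: M ≅ I[1,2], I[2,4], I[3,3], I[3,4]. HN layers by μ_θ (4 steps, strictly decreasing):
  μ^(1)=5; μ^(2)=3; μ^(3)=-3; μ^(4)=-11

((0, 0, 1, 0); (0, 0, 2, 2); (0, 2, 0, 0); (1, 0, 0, 0))


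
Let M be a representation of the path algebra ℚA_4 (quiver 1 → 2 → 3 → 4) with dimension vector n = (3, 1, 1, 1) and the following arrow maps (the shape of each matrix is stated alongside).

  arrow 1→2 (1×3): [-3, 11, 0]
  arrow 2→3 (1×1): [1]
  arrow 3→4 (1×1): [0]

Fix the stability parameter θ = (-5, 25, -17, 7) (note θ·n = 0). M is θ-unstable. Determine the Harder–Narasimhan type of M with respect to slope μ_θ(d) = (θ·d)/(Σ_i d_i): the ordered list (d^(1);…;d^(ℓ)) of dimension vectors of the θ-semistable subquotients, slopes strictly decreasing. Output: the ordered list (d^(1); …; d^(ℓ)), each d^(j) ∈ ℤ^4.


Barcode: M ≅ I[1,1]^2, I[1,3], I[4,4]. HN layers by μ_θ (3 steps, strictly decreasing):
  μ^(1)=7; μ^(2)=4; μ^(3)=-5

((0, 0, 0, 1); (0, 1, 1, 0); (3, 0, 0, 0))


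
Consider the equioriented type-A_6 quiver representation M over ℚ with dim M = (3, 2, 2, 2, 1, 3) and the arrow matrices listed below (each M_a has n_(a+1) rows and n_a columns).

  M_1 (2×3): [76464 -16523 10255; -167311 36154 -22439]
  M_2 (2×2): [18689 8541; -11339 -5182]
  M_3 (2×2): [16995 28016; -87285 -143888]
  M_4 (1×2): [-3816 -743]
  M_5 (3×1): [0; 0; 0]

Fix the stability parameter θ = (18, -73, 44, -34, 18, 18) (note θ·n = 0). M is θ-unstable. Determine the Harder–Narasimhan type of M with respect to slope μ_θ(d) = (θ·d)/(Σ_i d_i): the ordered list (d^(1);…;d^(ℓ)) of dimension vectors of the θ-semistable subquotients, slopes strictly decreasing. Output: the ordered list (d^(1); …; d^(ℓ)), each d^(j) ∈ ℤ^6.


Barcode: M ≅ I[1,1], I[1,3], I[1,5], I[4,4], I[6,6]^3. HN layers by μ_θ (5 steps, strictly decreasing):
  μ^(1)=44; μ^(2)=18; μ^(3)=5; μ^(4)=-55/2; μ^(5)=-34

((0, 0, 1, 0, 0, 0); (1, 0, 0, 0, 1, 3); (0, 0, 1, 1, 0, 0); (2, 2, 0, 0, 0, 0); (0, 0, 0, 1, 0, 0))


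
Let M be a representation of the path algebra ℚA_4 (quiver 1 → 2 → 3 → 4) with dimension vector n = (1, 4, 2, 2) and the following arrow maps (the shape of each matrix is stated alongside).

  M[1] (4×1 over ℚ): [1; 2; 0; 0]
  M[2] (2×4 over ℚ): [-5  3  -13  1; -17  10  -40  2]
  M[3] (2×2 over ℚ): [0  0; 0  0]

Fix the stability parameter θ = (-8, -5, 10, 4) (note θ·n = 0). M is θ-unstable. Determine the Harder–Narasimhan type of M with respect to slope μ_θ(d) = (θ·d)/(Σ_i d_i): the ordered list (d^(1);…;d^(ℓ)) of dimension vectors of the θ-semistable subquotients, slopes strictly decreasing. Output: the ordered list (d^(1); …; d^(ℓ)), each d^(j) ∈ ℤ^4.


Via rank(M_{q-1}∘⋯∘M_p): M ≅ I[1,3], I[2,2]^2, I[2,3], I[4,4]^2.
μ_θ-semistable layers: μ^(1)=10; μ^(2)=4; μ^(3)=-5; μ^(4)=-8

((0, 0, 2, 0); (0, 0, 0, 2); (0, 4, 0, 0); (1, 0, 0, 0))


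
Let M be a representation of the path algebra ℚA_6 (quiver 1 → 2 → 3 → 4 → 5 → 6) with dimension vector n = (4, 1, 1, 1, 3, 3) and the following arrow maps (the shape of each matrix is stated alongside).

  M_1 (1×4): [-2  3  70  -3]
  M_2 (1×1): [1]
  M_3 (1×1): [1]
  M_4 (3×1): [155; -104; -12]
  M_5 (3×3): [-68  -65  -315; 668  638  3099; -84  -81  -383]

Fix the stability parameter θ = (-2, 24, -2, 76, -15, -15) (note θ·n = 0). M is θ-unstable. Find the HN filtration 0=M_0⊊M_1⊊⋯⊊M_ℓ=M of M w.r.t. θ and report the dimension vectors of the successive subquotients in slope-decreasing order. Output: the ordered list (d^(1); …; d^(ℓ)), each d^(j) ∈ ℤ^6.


Via rank(M_{q-1}∘⋯∘M_p): M ≅ I[1,1]^3, I[1,5], I[5,6]^2, I[6,6].
μ_θ-semistable layers: μ^(1)=61/2; μ^(2)=11; μ^(3)=-2; μ^(4)=-15

((0, 0, 0, 1, 1, 0); (0, 1, 1, 0, 0, 0); (4, 0, 0, 0, 0, 0); (0, 0, 0, 0, 2, 3))


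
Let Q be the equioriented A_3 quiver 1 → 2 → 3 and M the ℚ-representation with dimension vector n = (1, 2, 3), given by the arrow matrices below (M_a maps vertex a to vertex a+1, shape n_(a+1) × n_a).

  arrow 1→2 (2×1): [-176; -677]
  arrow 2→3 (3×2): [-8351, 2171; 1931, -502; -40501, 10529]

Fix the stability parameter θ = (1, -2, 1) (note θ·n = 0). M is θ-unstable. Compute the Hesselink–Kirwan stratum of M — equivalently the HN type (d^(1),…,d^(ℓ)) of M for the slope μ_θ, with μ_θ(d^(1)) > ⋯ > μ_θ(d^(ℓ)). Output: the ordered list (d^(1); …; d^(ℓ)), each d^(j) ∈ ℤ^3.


Barcode: M ≅ I[1,3], I[2,3], I[3,3]. HN layers by μ_θ (3 steps, strictly decreasing):
  μ^(1)=1; μ^(2)=-1/2; μ^(3)=-2

((0, 0, 3); (1, 1, 0); (0, 1, 0))


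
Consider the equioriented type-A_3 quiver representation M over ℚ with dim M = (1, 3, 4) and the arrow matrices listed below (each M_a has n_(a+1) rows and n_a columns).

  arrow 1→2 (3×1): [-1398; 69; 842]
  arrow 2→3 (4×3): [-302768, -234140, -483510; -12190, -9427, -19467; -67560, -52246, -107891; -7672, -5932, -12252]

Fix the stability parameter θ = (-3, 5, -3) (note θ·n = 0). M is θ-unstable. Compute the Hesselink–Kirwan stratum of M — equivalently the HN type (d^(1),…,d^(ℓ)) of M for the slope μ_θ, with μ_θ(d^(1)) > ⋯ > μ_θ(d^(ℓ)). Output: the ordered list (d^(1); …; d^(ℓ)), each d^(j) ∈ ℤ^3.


Interval decomposition of M: I[1,3], I[2,2], I[2,3], I[3,3]^2.
HN type (ℓ=3): μ^(1)=5; μ^(2)=1; μ^(3)=-3

((0, 1, 0); (0, 2, 2); (1, 0, 2))


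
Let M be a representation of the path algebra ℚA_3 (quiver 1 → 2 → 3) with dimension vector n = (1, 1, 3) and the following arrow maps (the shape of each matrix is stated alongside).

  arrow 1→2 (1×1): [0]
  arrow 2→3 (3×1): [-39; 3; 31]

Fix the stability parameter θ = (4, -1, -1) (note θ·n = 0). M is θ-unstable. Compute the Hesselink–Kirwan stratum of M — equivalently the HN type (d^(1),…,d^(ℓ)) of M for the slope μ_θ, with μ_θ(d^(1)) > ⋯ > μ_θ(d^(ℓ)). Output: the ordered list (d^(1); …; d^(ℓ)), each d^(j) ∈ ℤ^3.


Interval decomposition of M: I[1,1], I[2,3], I[3,3]^2.
HN type (ℓ=2): μ^(1)=4; μ^(2)=-1

((1, 0, 0); (0, 1, 3))


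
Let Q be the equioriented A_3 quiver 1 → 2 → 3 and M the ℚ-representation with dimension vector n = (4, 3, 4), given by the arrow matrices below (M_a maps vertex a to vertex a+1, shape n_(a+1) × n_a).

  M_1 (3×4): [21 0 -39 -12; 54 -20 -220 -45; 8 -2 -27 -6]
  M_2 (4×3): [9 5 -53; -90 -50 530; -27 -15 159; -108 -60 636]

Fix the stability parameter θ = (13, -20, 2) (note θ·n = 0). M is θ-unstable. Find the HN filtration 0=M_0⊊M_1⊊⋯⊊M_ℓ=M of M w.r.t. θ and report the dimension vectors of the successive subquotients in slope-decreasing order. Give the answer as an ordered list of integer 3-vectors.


Interval decomposition of M: I[1,1], I[1,2]^2, I[1,3], I[3,3]^3.
HN type (ℓ=3): μ^(1)=13; μ^(2)=2; μ^(3)=-7/2

((1, 0, 0); (0, 0, 4); (3, 3, 0))


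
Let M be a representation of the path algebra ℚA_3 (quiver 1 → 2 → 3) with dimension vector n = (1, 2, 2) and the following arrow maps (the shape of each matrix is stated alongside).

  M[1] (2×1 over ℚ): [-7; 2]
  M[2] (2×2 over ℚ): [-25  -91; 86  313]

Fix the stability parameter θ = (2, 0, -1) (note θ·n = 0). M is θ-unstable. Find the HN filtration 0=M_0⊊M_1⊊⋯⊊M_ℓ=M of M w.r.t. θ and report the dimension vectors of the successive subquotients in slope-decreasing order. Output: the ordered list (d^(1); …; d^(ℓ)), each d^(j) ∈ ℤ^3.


Via rank(M_{q-1}∘⋯∘M_p): M ≅ I[1,3], I[2,3].
μ_θ-semistable layers: μ^(1)=1/3; μ^(2)=-1/2

((1, 1, 1); (0, 1, 1))


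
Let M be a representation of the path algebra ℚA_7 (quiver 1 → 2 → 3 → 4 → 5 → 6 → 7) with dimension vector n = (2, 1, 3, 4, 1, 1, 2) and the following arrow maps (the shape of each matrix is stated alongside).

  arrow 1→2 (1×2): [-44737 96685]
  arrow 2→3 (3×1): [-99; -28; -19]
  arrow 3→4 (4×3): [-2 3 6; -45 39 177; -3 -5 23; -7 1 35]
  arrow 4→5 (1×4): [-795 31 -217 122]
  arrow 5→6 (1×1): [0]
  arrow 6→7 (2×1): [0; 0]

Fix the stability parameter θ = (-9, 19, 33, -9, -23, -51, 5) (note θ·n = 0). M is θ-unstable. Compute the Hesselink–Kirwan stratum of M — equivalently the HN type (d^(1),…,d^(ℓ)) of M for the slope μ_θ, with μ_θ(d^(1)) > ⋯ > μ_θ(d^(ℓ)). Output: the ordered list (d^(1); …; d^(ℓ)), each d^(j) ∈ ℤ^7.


Barcode: M ≅ I[1,1], I[1,3], I[3,4], I[3,5], I[4,4]^2, I[6,6], I[7,7]^2. HN layers by μ_θ (7 steps, strictly decreasing):
  μ^(1)=33; μ^(2)=19; μ^(3)=12; μ^(4)=5; μ^(5)=1/3; μ^(6)=-9; μ^(7)=-51

((0, 0, 1, 0, 0, 0, 0); (0, 1, 0, 0, 0, 0, 0); (0, 0, 1, 1, 0, 0, 0); (0, 0, 0, 0, 0, 0, 2); (0, 0, 1, 1, 1, 0, 0); (2, 0, 0, 2, 0, 0, 0); (0, 0, 0, 0, 0, 1, 0))


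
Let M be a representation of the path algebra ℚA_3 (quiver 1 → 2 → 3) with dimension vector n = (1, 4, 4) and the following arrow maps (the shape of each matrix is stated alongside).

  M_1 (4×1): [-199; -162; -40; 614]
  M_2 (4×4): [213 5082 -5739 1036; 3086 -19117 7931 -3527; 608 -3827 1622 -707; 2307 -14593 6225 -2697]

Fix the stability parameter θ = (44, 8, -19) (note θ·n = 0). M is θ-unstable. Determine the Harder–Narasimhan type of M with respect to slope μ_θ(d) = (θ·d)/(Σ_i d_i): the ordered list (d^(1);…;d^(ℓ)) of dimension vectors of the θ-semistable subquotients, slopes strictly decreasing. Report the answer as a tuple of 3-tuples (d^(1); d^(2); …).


Interval decomposition of M: I[1,3], I[2,3]^3.
HN type (ℓ=2): μ^(1)=11; μ^(2)=-11/2

((1, 1, 1); (0, 3, 3))


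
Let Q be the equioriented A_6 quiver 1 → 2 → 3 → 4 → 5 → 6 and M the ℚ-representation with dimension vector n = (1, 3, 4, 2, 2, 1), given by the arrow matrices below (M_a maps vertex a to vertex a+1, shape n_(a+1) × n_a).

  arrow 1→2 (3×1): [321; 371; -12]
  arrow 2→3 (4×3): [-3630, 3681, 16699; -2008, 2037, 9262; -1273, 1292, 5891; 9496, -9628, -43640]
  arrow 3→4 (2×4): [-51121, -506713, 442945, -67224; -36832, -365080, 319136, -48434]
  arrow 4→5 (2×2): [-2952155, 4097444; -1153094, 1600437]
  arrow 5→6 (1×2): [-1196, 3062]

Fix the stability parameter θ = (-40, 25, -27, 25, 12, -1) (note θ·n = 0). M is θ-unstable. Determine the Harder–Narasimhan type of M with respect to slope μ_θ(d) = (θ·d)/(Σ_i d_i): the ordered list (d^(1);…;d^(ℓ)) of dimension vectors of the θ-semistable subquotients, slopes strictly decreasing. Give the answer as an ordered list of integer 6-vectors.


Interval decomposition of M: I[1,5], I[2,3]^2, I[3,6].
HN type (ℓ=5): μ^(1)=37/2; μ^(2)=12; μ^(3)=-1; μ^(4)=-27; μ^(5)=-40

((0, 0, 0, 1, 1, 0); (0, 0, 0, 1, 1, 1); (0, 3, 3, 0, 0, 0); (0, 0, 1, 0, 0, 0); (1, 0, 0, 0, 0, 0))


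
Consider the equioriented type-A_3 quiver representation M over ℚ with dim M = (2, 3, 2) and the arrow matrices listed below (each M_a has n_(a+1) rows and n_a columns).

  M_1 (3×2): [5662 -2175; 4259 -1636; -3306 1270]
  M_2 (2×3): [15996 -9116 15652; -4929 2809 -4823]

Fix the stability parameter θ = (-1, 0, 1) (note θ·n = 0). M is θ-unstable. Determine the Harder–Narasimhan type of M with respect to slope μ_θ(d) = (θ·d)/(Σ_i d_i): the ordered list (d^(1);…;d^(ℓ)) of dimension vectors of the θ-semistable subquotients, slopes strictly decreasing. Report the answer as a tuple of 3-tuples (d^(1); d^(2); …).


Via rank(M_{q-1}∘⋯∘M_p): M ≅ I[1,2], I[1,3], I[2,2], I[3,3].
μ_θ-semistable layers: μ^(1)=1; μ^(2)=0; μ^(3)=-1

((0, 0, 2); (0, 3, 0); (2, 0, 0))


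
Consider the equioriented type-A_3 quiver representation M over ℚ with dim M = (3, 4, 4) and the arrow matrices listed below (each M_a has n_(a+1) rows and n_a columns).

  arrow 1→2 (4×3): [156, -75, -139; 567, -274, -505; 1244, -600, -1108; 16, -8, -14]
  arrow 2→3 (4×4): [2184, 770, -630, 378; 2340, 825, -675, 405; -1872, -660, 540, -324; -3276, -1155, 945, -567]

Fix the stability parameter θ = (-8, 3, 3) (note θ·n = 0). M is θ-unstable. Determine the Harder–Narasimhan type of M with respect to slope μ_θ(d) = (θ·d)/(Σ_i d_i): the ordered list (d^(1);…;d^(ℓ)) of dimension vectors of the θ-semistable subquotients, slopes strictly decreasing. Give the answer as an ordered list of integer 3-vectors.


Barcode: M ≅ I[1,2]^2, I[1,3], I[2,2], I[3,3]^3. HN layers by μ_θ (2 steps, strictly decreasing):
  μ^(1)=3; μ^(2)=-8

((0, 4, 4); (3, 0, 0))


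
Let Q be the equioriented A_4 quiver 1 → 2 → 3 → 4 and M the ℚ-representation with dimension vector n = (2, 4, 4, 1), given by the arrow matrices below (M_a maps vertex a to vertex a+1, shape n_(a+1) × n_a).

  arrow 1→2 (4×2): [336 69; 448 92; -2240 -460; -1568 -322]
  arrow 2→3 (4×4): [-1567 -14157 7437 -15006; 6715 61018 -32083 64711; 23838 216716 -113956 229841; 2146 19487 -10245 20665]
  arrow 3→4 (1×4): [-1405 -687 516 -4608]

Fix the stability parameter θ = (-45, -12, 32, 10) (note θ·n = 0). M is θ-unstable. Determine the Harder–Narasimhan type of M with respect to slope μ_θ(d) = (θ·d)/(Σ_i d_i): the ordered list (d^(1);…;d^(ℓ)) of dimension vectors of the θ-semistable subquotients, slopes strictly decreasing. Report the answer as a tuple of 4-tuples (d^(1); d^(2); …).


Via rank(M_{q-1}∘⋯∘M_p): M ≅ I[1,1], I[1,3], I[2,3]^2, I[2,4].
μ_θ-semistable layers: μ^(1)=32; μ^(2)=21; μ^(3)=-12; μ^(4)=-45

((0, 0, 3, 0); (0, 0, 1, 1); (0, 4, 0, 0); (2, 0, 0, 0))


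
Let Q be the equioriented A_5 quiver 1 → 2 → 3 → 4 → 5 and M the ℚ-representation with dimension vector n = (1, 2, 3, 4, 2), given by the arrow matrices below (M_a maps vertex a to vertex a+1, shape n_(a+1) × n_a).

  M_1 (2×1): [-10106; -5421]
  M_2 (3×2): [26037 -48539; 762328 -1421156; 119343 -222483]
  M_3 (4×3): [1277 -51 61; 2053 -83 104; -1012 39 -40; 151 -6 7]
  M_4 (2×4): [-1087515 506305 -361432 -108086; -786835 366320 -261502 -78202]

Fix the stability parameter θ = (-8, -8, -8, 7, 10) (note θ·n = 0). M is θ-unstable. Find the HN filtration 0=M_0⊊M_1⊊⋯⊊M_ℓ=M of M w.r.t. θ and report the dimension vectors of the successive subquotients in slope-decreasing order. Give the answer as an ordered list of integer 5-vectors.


Interval decomposition of M: I[1,5], I[2,5], I[3,4], I[4,4].
HN type (ℓ=3): μ^(1)=10; μ^(2)=7; μ^(3)=-8

((0, 0, 0, 0, 2); (0, 0, 0, 4, 0); (1, 2, 3, 0, 0))


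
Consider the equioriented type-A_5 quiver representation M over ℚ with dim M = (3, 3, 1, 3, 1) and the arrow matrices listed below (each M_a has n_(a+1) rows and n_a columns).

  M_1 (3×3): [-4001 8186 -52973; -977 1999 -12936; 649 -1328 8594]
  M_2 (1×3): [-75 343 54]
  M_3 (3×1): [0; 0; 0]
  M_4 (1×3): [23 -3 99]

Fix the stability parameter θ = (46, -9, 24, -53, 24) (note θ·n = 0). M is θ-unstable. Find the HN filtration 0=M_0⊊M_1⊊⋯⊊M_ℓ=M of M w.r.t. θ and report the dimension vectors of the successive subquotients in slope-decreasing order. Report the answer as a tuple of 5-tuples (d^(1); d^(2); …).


Barcode: M ≅ I[1,2]^2, I[1,3], I[4,4]^2, I[4,5]. HN layers by μ_θ (3 steps, strictly decreasing):
  μ^(1)=24; μ^(2)=37/2; μ^(3)=-53

((0, 0, 1, 0, 1); (3, 3, 0, 0, 0); (0, 0, 0, 3, 0))


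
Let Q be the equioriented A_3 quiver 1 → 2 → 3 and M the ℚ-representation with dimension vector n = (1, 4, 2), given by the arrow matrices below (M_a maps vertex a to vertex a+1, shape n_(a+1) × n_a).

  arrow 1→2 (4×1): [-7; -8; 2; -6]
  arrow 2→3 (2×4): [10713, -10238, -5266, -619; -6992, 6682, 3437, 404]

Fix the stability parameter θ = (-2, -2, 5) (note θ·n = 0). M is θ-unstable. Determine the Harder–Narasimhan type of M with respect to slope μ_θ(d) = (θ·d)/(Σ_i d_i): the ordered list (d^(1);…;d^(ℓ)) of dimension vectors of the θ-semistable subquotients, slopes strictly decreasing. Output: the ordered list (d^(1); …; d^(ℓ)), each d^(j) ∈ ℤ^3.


Barcode: M ≅ I[1,3], I[2,2]^2, I[2,3]. HN layers by μ_θ (2 steps, strictly decreasing):
  μ^(1)=5; μ^(2)=-2

((0, 0, 2); (1, 4, 0))


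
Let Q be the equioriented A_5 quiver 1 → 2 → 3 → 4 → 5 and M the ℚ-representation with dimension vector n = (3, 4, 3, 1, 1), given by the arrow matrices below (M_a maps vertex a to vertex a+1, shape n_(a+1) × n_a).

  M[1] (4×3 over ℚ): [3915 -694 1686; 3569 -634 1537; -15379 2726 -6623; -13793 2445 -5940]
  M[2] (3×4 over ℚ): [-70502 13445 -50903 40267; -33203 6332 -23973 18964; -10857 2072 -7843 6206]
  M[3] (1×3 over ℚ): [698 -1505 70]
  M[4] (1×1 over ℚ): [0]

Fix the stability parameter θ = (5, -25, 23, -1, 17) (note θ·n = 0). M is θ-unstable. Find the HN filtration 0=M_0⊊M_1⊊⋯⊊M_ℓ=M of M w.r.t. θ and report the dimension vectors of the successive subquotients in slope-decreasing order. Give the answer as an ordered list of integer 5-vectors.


Interval decomposition of M: I[1,3]^2, I[1,4], I[2,2], I[5,5].
HN type (ℓ=5): μ^(1)=23; μ^(2)=17; μ^(3)=11; μ^(4)=-10; μ^(5)=-25

((0, 0, 2, 0, 0); (0, 0, 0, 0, 1); (0, 0, 1, 1, 0); (3, 3, 0, 0, 0); (0, 1, 0, 0, 0))


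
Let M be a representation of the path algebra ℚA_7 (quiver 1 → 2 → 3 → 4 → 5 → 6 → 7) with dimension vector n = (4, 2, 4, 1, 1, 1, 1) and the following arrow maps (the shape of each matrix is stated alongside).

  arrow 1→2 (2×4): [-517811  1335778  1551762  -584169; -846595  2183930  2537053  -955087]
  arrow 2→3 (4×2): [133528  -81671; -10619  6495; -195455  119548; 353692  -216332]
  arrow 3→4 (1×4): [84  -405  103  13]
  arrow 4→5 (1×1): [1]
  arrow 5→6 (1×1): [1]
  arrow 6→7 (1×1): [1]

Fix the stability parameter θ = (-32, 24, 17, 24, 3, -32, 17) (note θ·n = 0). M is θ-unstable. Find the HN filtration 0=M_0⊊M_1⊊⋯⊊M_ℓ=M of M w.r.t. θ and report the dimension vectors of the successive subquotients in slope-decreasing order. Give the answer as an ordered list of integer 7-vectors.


Interval decomposition of M: I[1,1]^2, I[1,3], I[1,7], I[3,3]^2.
HN type (ℓ=4): μ^(1)=41/2; μ^(2)=17; μ^(3)=36/5; μ^(4)=-32

((0, 1, 1, 0, 0, 0, 0); (0, 0, 2, 0, 0, 0, 1); (0, 1, 1, 1, 1, 1, 0); (4, 0, 0, 0, 0, 0, 0))


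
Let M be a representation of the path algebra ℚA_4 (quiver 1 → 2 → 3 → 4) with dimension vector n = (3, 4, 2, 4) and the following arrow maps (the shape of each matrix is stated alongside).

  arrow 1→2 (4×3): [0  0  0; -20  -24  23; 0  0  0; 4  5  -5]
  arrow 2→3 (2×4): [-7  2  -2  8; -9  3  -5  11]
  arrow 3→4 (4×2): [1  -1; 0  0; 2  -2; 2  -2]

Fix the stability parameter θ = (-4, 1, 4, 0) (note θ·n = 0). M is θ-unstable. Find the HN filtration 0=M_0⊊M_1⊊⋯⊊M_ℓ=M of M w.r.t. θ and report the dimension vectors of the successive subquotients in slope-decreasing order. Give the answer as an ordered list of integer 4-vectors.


Barcode: M ≅ I[1,1], I[1,3], I[1,4], I[2,2]^2, I[4,4]^3. HN layers by μ_θ (5 steps, strictly decreasing):
  μ^(1)=4; μ^(2)=2; μ^(3)=1; μ^(4)=0; μ^(5)=-4

((0, 0, 1, 0); (0, 0, 1, 1); (0, 4, 0, 0); (0, 0, 0, 3); (3, 0, 0, 0))


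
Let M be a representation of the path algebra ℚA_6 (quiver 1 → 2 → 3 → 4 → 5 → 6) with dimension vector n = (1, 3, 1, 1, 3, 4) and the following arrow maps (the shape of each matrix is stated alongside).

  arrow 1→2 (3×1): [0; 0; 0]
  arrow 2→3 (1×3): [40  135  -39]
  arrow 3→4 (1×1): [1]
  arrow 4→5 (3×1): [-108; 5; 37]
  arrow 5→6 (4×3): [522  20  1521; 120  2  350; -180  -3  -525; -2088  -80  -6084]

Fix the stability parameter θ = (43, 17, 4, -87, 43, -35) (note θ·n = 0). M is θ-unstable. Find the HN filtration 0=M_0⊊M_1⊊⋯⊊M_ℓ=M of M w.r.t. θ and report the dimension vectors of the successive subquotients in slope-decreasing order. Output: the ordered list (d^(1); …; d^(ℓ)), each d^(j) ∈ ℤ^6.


Barcode: M ≅ I[1,1], I[2,2]^2, I[2,6], I[5,5], I[5,6], I[6,6]^2. HN layers by μ_θ (5 steps, strictly decreasing):
  μ^(1)=43; μ^(2)=17; μ^(3)=4; μ^(4)=-22; μ^(5)=-35

((1, 0, 0, 0, 1, 0); (0, 2, 0, 0, 0, 0); (0, 0, 0, 0, 2, 2); (0, 1, 1, 1, 0, 0); (0, 0, 0, 0, 0, 2))


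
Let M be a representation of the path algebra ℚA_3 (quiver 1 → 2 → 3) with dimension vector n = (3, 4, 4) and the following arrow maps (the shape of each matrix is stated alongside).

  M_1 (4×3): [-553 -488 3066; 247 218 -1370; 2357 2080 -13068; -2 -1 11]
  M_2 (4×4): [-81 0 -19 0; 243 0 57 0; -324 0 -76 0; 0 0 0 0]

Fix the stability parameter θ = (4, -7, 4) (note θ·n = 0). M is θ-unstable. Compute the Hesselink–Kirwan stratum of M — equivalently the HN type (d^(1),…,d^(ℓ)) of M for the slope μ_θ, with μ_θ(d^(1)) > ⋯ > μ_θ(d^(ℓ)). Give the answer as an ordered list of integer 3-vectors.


Via rank(M_{q-1}∘⋯∘M_p): M ≅ I[1,2]^2, I[1,3], I[2,2], I[3,3]^3.
μ_θ-semistable layers: μ^(1)=4; μ^(2)=-3/2; μ^(3)=-7

((0, 0, 4); (3, 3, 0); (0, 1, 0))


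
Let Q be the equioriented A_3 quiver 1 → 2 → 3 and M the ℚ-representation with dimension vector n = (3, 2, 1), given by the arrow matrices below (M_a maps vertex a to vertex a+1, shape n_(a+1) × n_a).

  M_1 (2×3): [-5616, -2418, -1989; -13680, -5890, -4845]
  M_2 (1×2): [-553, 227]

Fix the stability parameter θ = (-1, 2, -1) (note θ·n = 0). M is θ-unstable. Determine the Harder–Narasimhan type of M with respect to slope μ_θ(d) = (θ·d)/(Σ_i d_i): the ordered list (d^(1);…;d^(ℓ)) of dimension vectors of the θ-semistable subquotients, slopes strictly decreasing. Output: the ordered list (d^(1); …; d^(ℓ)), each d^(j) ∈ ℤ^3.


Via rank(M_{q-1}∘⋯∘M_p): M ≅ I[1,1]^2, I[1,3], I[2,2].
μ_θ-semistable layers: μ^(1)=2; μ^(2)=1/2; μ^(3)=-1

((0, 1, 0); (0, 1, 1); (3, 0, 0))


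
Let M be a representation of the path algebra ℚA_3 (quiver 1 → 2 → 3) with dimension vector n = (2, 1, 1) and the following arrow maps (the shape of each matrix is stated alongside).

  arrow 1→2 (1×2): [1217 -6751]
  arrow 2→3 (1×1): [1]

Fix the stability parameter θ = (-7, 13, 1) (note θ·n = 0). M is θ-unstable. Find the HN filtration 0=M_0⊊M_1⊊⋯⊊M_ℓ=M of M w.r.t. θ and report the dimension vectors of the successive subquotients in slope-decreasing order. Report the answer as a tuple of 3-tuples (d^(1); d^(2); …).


Via rank(M_{q-1}∘⋯∘M_p): M ≅ I[1,1], I[1,3].
μ_θ-semistable layers: μ^(1)=7; μ^(2)=-7

((0, 1, 1); (2, 0, 0))


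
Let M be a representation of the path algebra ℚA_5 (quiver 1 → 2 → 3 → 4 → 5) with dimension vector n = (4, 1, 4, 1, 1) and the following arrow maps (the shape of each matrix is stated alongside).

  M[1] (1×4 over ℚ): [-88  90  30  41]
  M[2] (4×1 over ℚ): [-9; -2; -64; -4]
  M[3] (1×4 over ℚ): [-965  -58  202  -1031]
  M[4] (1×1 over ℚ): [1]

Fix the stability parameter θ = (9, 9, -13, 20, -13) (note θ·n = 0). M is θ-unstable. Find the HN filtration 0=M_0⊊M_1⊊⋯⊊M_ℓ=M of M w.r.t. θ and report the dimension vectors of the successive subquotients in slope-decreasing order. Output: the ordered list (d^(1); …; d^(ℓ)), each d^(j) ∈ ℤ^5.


Via rank(M_{q-1}∘⋯∘M_p): M ≅ I[1,1]^3, I[1,5], I[3,3]^3.
μ_θ-semistable layers: μ^(1)=9; μ^(2)=7/2; μ^(3)=5/3; μ^(4)=-13

((3, 0, 0, 0, 0); (0, 0, 0, 1, 1); (1, 1, 1, 0, 0); (0, 0, 3, 0, 0))


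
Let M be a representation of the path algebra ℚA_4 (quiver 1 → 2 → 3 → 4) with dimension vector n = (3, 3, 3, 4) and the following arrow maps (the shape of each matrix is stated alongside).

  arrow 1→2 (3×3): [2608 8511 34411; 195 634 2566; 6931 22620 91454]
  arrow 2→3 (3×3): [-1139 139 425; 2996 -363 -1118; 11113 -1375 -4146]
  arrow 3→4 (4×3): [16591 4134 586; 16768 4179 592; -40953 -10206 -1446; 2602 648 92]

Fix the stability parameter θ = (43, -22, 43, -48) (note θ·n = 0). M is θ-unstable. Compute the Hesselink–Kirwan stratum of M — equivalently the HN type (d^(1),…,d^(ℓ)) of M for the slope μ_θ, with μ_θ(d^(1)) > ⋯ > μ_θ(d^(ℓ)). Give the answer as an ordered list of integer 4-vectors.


Barcode: M ≅ I[1,3], I[1,4]^2, I[4,4]^2. HN layers by μ_θ (4 steps, strictly decreasing):
  μ^(1)=43; μ^(2)=21/2; μ^(3)=4; μ^(4)=-48

((0, 0, 1, 0); (1, 1, 0, 0); (2, 2, 2, 2); (0, 0, 0, 2))


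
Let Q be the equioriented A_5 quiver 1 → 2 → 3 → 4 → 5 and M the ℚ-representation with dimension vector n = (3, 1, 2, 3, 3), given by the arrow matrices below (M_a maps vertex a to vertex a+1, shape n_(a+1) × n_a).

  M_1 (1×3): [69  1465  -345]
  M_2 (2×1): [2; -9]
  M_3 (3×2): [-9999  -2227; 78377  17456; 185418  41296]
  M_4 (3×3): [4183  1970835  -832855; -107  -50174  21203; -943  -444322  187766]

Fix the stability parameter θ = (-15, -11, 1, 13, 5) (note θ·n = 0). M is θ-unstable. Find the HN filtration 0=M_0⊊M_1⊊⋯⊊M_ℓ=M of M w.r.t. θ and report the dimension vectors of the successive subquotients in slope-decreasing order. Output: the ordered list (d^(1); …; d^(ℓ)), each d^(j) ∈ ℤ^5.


Interval decomposition of M: I[1,1]^2, I[1,5], I[3,5], I[4,5].
HN type (ℓ=4): μ^(1)=9; μ^(2)=1; μ^(3)=-11; μ^(4)=-15

((0, 0, 0, 3, 3); (0, 0, 2, 0, 0); (0, 1, 0, 0, 0); (3, 0, 0, 0, 0))


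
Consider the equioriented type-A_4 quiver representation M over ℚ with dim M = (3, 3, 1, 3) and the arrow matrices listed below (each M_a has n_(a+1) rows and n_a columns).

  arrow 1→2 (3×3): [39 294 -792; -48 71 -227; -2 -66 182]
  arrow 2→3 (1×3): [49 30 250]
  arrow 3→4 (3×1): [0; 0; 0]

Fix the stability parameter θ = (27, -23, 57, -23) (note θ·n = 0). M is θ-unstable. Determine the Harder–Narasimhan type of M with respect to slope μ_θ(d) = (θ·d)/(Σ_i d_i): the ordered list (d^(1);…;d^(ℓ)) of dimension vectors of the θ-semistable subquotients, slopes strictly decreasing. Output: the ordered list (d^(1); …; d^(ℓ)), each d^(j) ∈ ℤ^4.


Via rank(M_{q-1}∘⋯∘M_p): M ≅ I[1,1], I[1,2], I[1,3], I[2,2], I[4,4]^3.
μ_θ-semistable layers: μ^(1)=57; μ^(2)=27; μ^(3)=2; μ^(4)=-23

((0, 0, 1, 0); (1, 0, 0, 0); (2, 2, 0, 0); (0, 1, 0, 3))


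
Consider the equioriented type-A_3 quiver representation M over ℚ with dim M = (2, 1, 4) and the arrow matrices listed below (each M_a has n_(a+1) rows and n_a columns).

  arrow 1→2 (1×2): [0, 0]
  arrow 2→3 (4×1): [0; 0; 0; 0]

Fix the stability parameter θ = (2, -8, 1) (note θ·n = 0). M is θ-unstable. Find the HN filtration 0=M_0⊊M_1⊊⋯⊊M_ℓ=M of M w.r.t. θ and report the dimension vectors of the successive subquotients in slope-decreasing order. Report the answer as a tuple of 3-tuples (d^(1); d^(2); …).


Interval decomposition of M: I[1,1]^2, I[2,2], I[3,3]^4.
HN type (ℓ=3): μ^(1)=2; μ^(2)=1; μ^(3)=-8

((2, 0, 0); (0, 0, 4); (0, 1, 0))


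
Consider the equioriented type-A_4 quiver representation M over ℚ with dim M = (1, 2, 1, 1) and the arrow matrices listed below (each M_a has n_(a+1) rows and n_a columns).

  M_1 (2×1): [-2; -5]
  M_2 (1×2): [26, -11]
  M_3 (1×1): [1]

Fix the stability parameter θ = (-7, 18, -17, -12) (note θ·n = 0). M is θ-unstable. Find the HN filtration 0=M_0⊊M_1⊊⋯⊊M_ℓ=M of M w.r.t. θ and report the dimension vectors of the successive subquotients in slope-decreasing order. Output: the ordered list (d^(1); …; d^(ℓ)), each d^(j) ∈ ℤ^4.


Barcode: M ≅ I[1,4], I[2,2]. HN layers by μ_θ (3 steps, strictly decreasing):
  μ^(1)=18; μ^(2)=-11/3; μ^(3)=-7

((0, 1, 0, 0); (0, 1, 1, 1); (1, 0, 0, 0))


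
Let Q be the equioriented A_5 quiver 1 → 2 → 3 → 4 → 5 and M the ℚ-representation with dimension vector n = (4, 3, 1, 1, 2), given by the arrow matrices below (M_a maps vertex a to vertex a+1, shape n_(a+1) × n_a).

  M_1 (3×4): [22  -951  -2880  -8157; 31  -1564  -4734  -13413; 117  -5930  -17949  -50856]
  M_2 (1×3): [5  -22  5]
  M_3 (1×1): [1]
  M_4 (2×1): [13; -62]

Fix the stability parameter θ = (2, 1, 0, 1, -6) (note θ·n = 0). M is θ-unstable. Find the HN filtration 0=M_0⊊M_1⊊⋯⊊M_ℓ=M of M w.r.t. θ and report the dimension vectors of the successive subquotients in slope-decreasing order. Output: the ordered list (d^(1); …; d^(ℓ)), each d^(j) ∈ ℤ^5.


Barcode: M ≅ I[1,1], I[1,2]^2, I[1,5], I[5,5]. HN layers by μ_θ (4 steps, strictly decreasing):
  μ^(1)=2; μ^(2)=3/2; μ^(3)=-2/5; μ^(4)=-6

((1, 0, 0, 0, 0); (2, 2, 0, 0, 0); (1, 1, 1, 1, 1); (0, 0, 0, 0, 1))


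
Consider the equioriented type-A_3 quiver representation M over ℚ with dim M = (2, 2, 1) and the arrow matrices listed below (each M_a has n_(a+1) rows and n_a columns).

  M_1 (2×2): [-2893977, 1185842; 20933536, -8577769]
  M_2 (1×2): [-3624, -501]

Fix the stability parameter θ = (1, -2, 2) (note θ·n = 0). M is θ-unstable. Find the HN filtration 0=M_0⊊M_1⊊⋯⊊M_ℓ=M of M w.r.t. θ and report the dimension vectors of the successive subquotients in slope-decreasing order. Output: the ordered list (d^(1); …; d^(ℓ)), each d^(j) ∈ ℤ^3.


Interval decomposition of M: I[1,2], I[1,3].
HN type (ℓ=2): μ^(1)=2; μ^(2)=-1/2

((0, 0, 1); (2, 2, 0))


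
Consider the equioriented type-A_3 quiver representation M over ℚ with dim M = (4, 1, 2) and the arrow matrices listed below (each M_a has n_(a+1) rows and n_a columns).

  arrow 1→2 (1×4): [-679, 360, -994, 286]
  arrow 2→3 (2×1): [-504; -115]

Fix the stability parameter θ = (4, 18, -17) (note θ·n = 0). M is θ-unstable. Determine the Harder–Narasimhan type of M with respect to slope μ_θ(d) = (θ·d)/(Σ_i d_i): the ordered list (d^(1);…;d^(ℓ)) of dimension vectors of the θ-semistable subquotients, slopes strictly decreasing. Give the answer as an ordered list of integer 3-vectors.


Barcode: M ≅ I[1,1]^3, I[1,3], I[3,3]. HN layers by μ_θ (3 steps, strictly decreasing):
  μ^(1)=4; μ^(2)=5/3; μ^(3)=-17

((3, 0, 0); (1, 1, 1); (0, 0, 1))


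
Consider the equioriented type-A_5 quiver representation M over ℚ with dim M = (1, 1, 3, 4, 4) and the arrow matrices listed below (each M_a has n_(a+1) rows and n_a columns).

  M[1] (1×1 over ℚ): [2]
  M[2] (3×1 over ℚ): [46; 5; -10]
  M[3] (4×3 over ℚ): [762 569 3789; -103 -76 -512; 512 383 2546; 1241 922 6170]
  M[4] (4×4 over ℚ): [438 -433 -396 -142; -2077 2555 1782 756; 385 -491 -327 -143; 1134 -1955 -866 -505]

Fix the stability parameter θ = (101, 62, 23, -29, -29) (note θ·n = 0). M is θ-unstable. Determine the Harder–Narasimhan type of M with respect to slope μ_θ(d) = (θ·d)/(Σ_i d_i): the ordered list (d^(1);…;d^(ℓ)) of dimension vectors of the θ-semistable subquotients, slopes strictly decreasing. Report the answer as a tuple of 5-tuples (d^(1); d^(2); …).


Via rank(M_{q-1}∘⋯∘M_p): M ≅ I[1,5], I[3,5]^2, I[4,5].
μ_θ-semistable layers: μ^(1)=128/5; μ^(2)=-35/3; μ^(3)=-29

((1, 1, 1, 1, 1); (0, 0, 2, 2, 2); (0, 0, 0, 1, 1))


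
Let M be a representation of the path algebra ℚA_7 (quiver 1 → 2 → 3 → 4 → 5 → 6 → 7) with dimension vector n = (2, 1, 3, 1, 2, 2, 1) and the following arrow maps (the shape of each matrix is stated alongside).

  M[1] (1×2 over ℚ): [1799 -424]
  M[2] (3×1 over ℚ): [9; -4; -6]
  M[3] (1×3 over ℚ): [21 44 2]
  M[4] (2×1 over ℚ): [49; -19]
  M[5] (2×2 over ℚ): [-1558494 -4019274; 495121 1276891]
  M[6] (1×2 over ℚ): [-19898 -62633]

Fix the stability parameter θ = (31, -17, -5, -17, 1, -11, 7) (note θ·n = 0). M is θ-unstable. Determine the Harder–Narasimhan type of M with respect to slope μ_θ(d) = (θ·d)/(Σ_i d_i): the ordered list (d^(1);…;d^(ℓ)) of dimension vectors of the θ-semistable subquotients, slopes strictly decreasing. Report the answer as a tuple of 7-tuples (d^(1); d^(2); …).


Interval decomposition of M: I[1,1], I[1,5], I[3,3]^2, I[5,7], I[6,6].
HN type (ℓ=6): μ^(1)=31; μ^(2)=7; μ^(3)=1; μ^(4)=-2; μ^(5)=-5; μ^(6)=-11

((1, 0, 0, 0, 0, 0, 0); (0, 0, 0, 0, 0, 0, 1); (0, 0, 0, 0, 1, 0, 0); (1, 1, 1, 1, 0, 0, 0); (0, 0, 2, 0, 1, 1, 0); (0, 0, 0, 0, 0, 1, 0))


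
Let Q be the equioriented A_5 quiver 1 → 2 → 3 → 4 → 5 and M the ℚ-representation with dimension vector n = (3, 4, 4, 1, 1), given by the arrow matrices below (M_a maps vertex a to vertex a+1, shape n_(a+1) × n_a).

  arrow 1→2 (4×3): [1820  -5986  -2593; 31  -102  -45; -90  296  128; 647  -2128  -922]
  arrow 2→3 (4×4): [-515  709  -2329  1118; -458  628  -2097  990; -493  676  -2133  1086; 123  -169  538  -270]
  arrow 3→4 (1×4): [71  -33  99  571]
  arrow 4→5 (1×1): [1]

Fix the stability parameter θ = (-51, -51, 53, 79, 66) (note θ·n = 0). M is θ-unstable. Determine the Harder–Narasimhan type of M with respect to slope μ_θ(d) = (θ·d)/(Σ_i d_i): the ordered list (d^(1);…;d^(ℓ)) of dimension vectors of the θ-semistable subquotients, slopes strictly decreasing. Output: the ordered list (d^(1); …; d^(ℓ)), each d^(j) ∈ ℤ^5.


Barcode: M ≅ I[1,1], I[1,3], I[1,5], I[2,3]^2. HN layers by μ_θ (3 steps, strictly decreasing):
  μ^(1)=145/2; μ^(2)=53; μ^(3)=-51

((0, 0, 0, 1, 1); (0, 0, 4, 0, 0); (3, 4, 0, 0, 0))


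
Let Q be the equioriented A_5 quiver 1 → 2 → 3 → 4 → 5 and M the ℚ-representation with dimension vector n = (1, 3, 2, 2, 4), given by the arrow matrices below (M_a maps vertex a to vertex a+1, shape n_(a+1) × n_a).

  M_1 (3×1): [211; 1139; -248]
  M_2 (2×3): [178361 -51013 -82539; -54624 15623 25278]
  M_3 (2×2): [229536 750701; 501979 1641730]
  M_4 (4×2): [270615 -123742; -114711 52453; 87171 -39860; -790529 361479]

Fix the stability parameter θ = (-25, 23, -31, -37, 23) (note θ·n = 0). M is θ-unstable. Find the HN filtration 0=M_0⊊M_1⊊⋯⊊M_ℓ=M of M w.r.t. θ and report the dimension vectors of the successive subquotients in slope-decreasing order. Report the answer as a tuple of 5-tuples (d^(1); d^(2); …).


Barcode: M ≅ I[1,5], I[2,2], I[2,5], I[5,5]^2. HN layers by μ_θ (3 steps, strictly decreasing):
  μ^(1)=23; μ^(2)=-15; μ^(3)=-25

((0, 1, 0, 0, 4); (0, 2, 2, 2, 0); (1, 0, 0, 0, 0))


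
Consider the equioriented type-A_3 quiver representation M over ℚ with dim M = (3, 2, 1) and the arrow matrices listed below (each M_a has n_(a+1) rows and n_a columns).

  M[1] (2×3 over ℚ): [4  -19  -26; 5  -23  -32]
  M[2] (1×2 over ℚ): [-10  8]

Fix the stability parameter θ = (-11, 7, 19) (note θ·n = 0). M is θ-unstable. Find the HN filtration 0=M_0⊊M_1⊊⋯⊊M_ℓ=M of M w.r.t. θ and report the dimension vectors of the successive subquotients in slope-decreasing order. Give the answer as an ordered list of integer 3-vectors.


Via rank(M_{q-1}∘⋯∘M_p): M ≅ I[1,1], I[1,2], I[1,3].
μ_θ-semistable layers: μ^(1)=19; μ^(2)=7; μ^(3)=-11

((0, 0, 1); (0, 2, 0); (3, 0, 0))
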